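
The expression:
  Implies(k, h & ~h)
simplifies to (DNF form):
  ~k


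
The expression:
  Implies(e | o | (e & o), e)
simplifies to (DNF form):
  e | ~o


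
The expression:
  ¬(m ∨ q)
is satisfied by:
  {q: False, m: False}


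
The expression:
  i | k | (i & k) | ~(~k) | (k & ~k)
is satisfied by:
  {i: True, k: True}
  {i: True, k: False}
  {k: True, i: False}


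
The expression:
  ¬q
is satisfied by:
  {q: False}


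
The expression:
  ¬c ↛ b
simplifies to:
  b ∨ ¬c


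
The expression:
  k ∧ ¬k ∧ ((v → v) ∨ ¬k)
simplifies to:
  False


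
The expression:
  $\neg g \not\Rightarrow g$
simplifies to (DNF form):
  $\neg g$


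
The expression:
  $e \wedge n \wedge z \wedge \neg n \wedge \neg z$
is never true.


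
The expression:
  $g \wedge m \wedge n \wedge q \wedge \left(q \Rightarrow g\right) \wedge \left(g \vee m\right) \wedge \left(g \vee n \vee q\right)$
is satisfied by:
  {m: True, g: True, q: True, n: True}


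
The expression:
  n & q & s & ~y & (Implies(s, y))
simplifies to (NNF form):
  False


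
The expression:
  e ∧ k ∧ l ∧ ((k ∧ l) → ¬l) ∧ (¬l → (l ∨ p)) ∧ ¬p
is never true.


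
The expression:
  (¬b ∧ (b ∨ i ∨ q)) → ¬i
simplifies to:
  b ∨ ¬i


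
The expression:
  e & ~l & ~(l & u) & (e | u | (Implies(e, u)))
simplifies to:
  e & ~l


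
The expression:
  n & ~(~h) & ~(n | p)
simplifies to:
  False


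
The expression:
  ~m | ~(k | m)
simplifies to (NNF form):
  ~m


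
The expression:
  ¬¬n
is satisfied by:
  {n: True}


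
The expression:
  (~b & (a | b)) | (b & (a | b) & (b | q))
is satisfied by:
  {a: True, b: True}
  {a: True, b: False}
  {b: True, a: False}


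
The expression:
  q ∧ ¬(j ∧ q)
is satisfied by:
  {q: True, j: False}


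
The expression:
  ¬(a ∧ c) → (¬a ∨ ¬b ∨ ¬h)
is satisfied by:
  {c: True, h: False, a: False, b: False}
  {b: False, h: False, c: False, a: False}
  {b: True, c: True, h: False, a: False}
  {b: True, h: False, c: False, a: False}
  {a: True, c: True, b: False, h: False}
  {a: True, b: False, h: False, c: False}
  {a: True, b: True, c: True, h: False}
  {a: True, b: True, h: False, c: False}
  {c: True, h: True, a: False, b: False}
  {h: True, a: False, c: False, b: False}
  {b: True, h: True, c: True, a: False}
  {b: True, h: True, a: False, c: False}
  {c: True, h: True, a: True, b: False}
  {h: True, a: True, b: False, c: False}
  {b: True, h: True, a: True, c: True}


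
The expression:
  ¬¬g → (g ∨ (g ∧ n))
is always true.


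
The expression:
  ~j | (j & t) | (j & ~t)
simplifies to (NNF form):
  True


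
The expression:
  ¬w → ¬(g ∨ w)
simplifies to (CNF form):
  w ∨ ¬g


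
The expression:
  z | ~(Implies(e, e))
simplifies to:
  z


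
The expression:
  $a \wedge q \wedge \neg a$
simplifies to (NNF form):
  $\text{False}$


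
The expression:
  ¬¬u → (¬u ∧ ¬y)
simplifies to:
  ¬u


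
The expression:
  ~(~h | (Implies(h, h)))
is never true.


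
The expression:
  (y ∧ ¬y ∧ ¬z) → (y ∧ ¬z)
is always true.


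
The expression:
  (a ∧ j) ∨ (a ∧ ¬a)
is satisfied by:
  {a: True, j: True}


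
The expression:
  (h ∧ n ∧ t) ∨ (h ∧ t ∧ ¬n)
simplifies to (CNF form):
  h ∧ t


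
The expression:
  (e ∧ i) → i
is always true.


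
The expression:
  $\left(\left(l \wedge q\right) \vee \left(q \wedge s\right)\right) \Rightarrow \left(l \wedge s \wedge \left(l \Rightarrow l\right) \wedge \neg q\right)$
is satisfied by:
  {s: False, q: False, l: False}
  {l: True, s: False, q: False}
  {s: True, l: False, q: False}
  {l: True, s: True, q: False}
  {q: True, l: False, s: False}


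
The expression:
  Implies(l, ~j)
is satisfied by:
  {l: False, j: False}
  {j: True, l: False}
  {l: True, j: False}


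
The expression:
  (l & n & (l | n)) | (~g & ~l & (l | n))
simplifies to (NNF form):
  n & (l | ~g)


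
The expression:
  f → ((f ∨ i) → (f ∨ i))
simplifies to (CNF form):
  True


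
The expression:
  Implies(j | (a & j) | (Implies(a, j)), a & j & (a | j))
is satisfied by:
  {a: True}


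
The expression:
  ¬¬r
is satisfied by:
  {r: True}


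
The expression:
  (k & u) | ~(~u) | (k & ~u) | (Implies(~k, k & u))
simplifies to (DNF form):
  k | u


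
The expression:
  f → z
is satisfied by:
  {z: True, f: False}
  {f: False, z: False}
  {f: True, z: True}


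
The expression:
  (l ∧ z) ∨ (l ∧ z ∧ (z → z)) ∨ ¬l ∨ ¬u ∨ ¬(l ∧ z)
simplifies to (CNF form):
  True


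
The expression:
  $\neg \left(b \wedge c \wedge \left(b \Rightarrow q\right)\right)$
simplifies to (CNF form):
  $\neg b \vee \neg c \vee \neg q$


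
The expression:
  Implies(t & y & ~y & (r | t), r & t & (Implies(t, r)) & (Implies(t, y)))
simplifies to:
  True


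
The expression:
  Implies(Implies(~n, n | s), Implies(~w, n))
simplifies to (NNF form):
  n | w | ~s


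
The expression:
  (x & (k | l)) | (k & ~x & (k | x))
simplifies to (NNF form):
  k | (l & x)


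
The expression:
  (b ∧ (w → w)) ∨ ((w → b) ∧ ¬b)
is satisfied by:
  {b: True, w: False}
  {w: False, b: False}
  {w: True, b: True}


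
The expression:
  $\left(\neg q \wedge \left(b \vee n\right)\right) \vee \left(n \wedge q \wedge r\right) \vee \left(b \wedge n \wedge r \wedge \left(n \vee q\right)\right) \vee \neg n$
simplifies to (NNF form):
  $r \vee \neg n \vee \neg q$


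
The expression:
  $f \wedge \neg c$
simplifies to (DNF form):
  $f \wedge \neg c$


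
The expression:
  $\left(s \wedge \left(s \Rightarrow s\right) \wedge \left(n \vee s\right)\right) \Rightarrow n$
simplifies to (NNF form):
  $n \vee \neg s$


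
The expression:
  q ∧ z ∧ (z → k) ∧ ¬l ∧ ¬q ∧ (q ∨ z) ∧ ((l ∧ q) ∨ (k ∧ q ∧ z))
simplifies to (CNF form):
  False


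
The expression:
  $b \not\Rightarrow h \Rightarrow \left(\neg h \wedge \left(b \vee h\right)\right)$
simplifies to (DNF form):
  $\text{True}$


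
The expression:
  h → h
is always true.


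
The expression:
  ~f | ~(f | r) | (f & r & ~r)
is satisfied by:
  {f: False}


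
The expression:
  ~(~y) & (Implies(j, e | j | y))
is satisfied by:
  {y: True}


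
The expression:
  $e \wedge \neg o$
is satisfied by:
  {e: True, o: False}


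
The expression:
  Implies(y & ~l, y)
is always true.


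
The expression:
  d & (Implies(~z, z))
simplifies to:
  d & z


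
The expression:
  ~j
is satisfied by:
  {j: False}


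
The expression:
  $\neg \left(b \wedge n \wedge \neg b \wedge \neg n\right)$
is always true.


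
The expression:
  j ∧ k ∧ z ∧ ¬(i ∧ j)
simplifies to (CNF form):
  j ∧ k ∧ z ∧ ¬i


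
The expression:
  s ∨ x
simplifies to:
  s ∨ x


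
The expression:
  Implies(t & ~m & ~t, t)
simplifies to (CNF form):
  True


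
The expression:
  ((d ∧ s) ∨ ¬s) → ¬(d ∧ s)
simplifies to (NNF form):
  ¬d ∨ ¬s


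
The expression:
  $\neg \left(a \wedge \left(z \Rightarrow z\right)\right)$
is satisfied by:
  {a: False}


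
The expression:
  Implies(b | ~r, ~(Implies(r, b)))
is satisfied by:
  {r: True, b: False}


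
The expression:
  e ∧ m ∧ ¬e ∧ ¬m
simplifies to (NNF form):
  False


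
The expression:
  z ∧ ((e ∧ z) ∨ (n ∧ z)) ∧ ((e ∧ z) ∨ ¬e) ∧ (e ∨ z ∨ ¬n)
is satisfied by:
  {z: True, n: True, e: True}
  {z: True, n: True, e: False}
  {z: True, e: True, n: False}


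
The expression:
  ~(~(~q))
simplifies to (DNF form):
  ~q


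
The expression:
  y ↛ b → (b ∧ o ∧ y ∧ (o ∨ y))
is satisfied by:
  {b: True, y: False}
  {y: False, b: False}
  {y: True, b: True}


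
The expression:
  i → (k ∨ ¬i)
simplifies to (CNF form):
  k ∨ ¬i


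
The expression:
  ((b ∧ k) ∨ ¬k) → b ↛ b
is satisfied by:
  {k: True, b: False}


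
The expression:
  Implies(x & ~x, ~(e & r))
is always true.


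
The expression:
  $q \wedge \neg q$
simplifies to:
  $\text{False}$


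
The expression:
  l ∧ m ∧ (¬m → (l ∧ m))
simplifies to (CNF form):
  l ∧ m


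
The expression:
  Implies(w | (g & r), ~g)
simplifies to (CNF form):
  (~g | ~r) & (~g | ~w)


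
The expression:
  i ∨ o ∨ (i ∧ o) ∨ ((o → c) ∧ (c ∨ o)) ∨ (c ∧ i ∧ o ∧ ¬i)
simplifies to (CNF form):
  c ∨ i ∨ o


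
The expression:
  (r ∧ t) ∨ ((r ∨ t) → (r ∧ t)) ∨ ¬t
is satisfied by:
  {r: True, t: False}
  {t: False, r: False}
  {t: True, r: True}


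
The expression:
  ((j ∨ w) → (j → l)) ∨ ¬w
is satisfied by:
  {l: True, w: False, j: False}
  {w: False, j: False, l: False}
  {j: True, l: True, w: False}
  {j: True, w: False, l: False}
  {l: True, w: True, j: False}
  {w: True, l: False, j: False}
  {j: True, w: True, l: True}


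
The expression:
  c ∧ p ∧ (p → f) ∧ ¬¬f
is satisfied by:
  {c: True, p: True, f: True}


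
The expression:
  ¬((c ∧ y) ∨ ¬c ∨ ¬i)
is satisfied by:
  {c: True, i: True, y: False}


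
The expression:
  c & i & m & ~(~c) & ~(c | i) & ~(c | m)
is never true.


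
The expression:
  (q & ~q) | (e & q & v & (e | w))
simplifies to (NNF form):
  e & q & v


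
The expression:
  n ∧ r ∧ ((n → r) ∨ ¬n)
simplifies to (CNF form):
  n ∧ r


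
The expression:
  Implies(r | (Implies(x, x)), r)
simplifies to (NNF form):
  r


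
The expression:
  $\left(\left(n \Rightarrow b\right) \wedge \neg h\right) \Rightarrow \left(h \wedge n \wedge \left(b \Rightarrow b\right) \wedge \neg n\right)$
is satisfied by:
  {h: True, n: True, b: False}
  {h: True, n: False, b: False}
  {b: True, h: True, n: True}
  {b: True, h: True, n: False}
  {n: True, b: False, h: False}


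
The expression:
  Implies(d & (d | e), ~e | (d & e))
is always true.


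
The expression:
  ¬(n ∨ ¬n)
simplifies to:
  False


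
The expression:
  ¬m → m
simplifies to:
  m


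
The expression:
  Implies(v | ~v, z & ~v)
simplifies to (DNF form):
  z & ~v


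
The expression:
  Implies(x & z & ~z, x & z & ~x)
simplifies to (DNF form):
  True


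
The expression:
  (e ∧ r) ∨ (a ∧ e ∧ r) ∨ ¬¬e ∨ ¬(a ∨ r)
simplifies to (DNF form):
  e ∨ (¬a ∧ ¬r)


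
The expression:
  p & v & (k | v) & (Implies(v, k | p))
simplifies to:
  p & v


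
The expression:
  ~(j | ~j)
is never true.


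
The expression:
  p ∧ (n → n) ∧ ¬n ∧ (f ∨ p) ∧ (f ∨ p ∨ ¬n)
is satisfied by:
  {p: True, n: False}


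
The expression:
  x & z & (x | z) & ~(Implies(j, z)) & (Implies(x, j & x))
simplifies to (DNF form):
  False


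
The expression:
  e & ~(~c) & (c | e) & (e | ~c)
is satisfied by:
  {c: True, e: True}


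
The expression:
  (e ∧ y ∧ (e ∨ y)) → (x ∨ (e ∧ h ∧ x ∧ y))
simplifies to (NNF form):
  x ∨ ¬e ∨ ¬y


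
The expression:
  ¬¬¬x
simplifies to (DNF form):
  ¬x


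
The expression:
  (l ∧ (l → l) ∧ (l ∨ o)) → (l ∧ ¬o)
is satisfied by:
  {l: False, o: False}
  {o: True, l: False}
  {l: True, o: False}


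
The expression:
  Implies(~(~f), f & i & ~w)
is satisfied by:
  {i: True, f: False, w: False}
  {i: False, f: False, w: False}
  {w: True, i: True, f: False}
  {w: True, i: False, f: False}
  {f: True, i: True, w: False}


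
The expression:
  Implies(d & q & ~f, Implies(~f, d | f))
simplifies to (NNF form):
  True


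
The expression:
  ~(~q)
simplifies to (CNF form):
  q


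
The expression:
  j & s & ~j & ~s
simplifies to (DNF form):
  False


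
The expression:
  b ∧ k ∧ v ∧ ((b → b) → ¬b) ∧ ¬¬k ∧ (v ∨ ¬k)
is never true.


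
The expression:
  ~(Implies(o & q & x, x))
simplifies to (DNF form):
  False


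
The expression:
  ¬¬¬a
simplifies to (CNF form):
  ¬a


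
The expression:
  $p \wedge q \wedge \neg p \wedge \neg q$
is never true.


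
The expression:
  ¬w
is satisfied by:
  {w: False}


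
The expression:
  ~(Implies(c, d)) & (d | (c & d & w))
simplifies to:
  False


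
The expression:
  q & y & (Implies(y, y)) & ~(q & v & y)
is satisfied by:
  {y: True, q: True, v: False}


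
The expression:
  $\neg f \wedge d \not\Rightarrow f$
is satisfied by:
  {d: True, f: False}


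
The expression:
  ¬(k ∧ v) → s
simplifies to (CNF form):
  (k ∨ s) ∧ (s ∨ v)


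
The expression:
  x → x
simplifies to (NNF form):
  True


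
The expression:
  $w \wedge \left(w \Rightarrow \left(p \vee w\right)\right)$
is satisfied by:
  {w: True}


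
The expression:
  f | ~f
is always true.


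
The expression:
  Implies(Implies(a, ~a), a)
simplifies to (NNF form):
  a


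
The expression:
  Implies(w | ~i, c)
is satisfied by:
  {c: True, i: True, w: False}
  {c: True, i: False, w: False}
  {c: True, w: True, i: True}
  {c: True, w: True, i: False}
  {i: True, w: False, c: False}


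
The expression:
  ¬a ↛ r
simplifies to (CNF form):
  r ∨ ¬a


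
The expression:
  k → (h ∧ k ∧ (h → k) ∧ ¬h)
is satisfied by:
  {k: False}


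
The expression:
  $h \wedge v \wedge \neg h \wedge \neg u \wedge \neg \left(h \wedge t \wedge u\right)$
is never true.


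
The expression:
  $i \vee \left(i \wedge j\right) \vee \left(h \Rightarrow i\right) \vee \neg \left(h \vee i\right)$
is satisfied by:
  {i: True, h: False}
  {h: False, i: False}
  {h: True, i: True}


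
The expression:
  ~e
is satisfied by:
  {e: False}


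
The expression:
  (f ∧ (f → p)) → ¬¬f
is always true.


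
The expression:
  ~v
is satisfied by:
  {v: False}


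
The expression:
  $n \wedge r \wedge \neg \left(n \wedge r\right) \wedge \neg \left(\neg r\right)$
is never true.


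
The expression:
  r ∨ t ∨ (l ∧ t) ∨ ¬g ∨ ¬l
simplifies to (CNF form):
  r ∨ t ∨ ¬g ∨ ¬l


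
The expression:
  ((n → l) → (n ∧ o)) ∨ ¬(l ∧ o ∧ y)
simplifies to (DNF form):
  n ∨ ¬l ∨ ¬o ∨ ¬y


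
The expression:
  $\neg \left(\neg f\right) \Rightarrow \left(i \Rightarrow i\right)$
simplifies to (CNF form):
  $\text{True}$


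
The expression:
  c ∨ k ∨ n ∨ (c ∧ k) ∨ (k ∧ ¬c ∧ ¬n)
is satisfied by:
  {n: True, k: True, c: True}
  {n: True, k: True, c: False}
  {n: True, c: True, k: False}
  {n: True, c: False, k: False}
  {k: True, c: True, n: False}
  {k: True, c: False, n: False}
  {c: True, k: False, n: False}


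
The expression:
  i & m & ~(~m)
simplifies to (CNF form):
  i & m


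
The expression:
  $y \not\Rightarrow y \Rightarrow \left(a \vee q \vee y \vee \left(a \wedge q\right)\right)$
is always true.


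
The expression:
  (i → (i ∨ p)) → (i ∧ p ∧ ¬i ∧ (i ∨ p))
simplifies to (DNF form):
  False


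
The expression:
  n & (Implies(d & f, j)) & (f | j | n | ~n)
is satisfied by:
  {n: True, j: True, d: False, f: False}
  {n: True, j: False, d: False, f: False}
  {n: True, f: True, j: True, d: False}
  {n: True, f: True, j: False, d: False}
  {n: True, d: True, j: True, f: False}
  {n: True, d: True, j: False, f: False}
  {n: True, d: True, f: True, j: True}


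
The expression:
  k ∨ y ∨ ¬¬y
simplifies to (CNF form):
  k ∨ y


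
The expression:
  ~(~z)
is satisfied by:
  {z: True}


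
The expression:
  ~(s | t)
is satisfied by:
  {t: False, s: False}


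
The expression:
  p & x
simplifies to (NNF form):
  p & x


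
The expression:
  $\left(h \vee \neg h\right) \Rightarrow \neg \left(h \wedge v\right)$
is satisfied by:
  {h: False, v: False}
  {v: True, h: False}
  {h: True, v: False}


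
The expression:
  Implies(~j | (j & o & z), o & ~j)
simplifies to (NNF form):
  (j & ~o) | (o & ~j) | (o & ~z)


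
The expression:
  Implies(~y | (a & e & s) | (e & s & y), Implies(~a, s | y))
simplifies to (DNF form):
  a | s | y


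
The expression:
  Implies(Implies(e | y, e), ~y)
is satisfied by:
  {e: False, y: False}
  {y: True, e: False}
  {e: True, y: False}


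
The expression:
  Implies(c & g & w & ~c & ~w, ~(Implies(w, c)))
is always true.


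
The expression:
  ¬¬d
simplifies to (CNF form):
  d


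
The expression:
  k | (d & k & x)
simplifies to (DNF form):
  k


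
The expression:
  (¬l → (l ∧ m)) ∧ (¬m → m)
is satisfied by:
  {m: True, l: True}


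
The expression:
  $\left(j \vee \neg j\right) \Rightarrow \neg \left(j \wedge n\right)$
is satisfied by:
  {n: False, j: False}
  {j: True, n: False}
  {n: True, j: False}


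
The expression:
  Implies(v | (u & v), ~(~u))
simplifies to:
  u | ~v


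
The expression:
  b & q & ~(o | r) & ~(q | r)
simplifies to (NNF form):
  False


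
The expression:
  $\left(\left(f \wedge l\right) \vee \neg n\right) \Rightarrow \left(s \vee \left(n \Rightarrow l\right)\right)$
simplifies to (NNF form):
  $\text{True}$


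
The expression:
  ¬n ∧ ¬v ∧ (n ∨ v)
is never true.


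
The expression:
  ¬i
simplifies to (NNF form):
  ¬i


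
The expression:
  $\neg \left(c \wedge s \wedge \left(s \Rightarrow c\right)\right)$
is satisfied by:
  {s: False, c: False}
  {c: True, s: False}
  {s: True, c: False}


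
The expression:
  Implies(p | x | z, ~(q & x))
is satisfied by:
  {q: False, x: False}
  {x: True, q: False}
  {q: True, x: False}


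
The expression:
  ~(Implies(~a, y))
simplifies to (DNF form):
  ~a & ~y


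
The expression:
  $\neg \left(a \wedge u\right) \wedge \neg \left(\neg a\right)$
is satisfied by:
  {a: True, u: False}


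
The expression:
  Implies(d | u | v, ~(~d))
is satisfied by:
  {d: True, u: False, v: False}
  {d: True, v: True, u: False}
  {d: True, u: True, v: False}
  {d: True, v: True, u: True}
  {v: False, u: False, d: False}


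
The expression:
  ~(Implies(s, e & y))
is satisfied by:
  {s: True, e: False, y: False}
  {s: True, y: True, e: False}
  {s: True, e: True, y: False}


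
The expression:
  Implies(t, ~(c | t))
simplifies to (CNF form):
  ~t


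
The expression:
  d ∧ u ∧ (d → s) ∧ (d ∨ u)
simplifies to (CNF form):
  d ∧ s ∧ u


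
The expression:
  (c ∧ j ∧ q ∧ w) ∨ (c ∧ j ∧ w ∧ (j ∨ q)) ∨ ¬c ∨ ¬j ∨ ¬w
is always true.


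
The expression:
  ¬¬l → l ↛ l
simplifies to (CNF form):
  ¬l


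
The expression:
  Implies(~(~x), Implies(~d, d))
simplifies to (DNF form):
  d | ~x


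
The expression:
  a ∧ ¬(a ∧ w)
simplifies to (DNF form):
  a ∧ ¬w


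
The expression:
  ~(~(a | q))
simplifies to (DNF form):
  a | q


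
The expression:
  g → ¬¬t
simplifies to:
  t ∨ ¬g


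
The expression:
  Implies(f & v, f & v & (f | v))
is always true.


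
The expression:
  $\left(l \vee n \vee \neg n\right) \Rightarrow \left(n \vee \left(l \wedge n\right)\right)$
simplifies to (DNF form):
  $n$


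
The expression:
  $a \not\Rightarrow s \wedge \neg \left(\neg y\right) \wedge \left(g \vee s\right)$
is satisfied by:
  {g: True, a: True, y: True, s: False}


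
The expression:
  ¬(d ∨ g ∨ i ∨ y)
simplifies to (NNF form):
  ¬d ∧ ¬g ∧ ¬i ∧ ¬y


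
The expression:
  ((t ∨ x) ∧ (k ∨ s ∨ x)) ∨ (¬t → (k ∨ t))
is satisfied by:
  {t: True, x: True, k: True}
  {t: True, x: True, k: False}
  {t: True, k: True, x: False}
  {t: True, k: False, x: False}
  {x: True, k: True, t: False}
  {x: True, k: False, t: False}
  {k: True, x: False, t: False}


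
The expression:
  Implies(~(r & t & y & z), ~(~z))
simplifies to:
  z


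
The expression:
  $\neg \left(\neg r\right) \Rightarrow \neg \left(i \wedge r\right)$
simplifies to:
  $\neg i \vee \neg r$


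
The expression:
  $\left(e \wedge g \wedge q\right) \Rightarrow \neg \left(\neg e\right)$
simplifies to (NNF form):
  $\text{True}$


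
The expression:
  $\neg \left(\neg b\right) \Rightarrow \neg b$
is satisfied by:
  {b: False}


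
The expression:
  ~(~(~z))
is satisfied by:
  {z: False}


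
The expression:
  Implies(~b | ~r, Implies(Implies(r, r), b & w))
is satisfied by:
  {r: True, w: True, b: True}
  {r: True, b: True, w: False}
  {w: True, b: True, r: False}


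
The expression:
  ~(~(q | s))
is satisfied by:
  {q: True, s: True}
  {q: True, s: False}
  {s: True, q: False}


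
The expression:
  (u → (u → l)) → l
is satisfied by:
  {l: True, u: True}
  {l: True, u: False}
  {u: True, l: False}


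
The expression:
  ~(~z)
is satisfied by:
  {z: True}


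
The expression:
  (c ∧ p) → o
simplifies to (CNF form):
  o ∨ ¬c ∨ ¬p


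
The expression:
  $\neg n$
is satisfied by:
  {n: False}


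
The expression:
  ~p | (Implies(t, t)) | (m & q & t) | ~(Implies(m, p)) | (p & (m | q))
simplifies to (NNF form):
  True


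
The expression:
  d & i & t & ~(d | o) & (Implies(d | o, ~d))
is never true.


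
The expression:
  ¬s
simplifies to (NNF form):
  ¬s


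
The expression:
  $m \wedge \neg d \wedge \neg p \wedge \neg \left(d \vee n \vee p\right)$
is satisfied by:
  {m: True, n: False, d: False, p: False}


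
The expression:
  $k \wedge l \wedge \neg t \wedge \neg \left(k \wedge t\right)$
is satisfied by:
  {k: True, l: True, t: False}


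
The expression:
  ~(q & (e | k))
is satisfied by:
  {e: False, q: False, k: False}
  {k: True, e: False, q: False}
  {e: True, k: False, q: False}
  {k: True, e: True, q: False}
  {q: True, k: False, e: False}


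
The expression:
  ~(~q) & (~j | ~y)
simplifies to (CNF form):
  q & (~j | ~y)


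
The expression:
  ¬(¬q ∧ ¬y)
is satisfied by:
  {y: True, q: True}
  {y: True, q: False}
  {q: True, y: False}


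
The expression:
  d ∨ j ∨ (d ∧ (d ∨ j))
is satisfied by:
  {d: True, j: True}
  {d: True, j: False}
  {j: True, d: False}


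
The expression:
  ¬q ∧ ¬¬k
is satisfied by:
  {k: True, q: False}


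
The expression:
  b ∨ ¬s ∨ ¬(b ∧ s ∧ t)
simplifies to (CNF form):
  True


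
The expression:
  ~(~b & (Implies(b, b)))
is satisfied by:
  {b: True}


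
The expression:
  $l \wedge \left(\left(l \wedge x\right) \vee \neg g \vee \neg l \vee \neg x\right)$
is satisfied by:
  {l: True}


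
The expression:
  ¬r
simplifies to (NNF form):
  ¬r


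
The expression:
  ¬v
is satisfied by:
  {v: False}


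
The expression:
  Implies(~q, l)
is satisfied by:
  {q: True, l: True}
  {q: True, l: False}
  {l: True, q: False}


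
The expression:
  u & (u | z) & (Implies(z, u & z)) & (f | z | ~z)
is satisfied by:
  {u: True}


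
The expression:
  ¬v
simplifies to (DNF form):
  ¬v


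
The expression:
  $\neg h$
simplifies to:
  $\neg h$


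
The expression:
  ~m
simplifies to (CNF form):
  ~m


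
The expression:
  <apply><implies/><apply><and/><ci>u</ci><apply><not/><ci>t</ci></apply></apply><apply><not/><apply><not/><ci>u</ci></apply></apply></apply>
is always true.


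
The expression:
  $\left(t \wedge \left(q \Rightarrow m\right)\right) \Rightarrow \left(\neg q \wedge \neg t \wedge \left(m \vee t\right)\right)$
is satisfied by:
  {q: True, t: False, m: False}
  {q: False, t: False, m: False}
  {m: True, q: True, t: False}
  {m: True, q: False, t: False}
  {t: True, q: True, m: False}


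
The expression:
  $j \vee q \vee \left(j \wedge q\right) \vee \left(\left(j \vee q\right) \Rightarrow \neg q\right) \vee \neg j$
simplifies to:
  $\text{True}$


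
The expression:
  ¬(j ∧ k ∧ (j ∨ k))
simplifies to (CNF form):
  ¬j ∨ ¬k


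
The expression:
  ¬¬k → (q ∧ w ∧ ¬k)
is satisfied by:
  {k: False}


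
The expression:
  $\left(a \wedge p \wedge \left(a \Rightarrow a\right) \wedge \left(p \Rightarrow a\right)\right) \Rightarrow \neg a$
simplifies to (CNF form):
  $\neg a \vee \neg p$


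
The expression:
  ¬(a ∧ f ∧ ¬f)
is always true.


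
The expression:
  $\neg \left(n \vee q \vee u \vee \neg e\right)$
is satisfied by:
  {e: True, n: False, q: False, u: False}


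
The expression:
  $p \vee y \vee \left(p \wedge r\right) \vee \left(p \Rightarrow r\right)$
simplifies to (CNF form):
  $\text{True}$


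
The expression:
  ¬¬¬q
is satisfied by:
  {q: False}


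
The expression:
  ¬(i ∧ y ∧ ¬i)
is always true.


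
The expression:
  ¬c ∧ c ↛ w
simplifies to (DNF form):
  False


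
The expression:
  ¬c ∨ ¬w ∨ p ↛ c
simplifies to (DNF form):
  ¬c ∨ ¬w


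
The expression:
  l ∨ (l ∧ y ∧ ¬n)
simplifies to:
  l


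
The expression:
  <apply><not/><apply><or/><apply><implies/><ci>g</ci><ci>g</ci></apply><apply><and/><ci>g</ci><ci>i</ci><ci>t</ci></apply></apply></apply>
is never true.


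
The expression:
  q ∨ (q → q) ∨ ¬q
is always true.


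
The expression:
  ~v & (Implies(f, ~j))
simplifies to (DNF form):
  (~f & ~v) | (~j & ~v)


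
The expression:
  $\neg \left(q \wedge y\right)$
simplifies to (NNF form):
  $\neg q \vee \neg y$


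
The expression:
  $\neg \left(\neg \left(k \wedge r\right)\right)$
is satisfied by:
  {r: True, k: True}


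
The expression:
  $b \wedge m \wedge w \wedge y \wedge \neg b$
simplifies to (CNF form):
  $\text{False}$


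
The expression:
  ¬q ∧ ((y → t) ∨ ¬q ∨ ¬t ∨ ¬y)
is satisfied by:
  {q: False}


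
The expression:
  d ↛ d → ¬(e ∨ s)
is always true.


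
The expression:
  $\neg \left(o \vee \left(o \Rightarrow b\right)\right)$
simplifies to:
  $\text{False}$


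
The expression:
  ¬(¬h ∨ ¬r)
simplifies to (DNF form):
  h ∧ r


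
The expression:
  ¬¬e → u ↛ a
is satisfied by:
  {u: True, e: False, a: False}
  {u: False, e: False, a: False}
  {a: True, u: True, e: False}
  {a: True, u: False, e: False}
  {e: True, u: True, a: False}


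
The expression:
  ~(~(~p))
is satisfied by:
  {p: False}


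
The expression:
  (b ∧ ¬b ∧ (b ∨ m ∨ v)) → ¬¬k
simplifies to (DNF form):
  True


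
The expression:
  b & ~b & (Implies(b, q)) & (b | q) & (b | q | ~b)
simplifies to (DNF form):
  False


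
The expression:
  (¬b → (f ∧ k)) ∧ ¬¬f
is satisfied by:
  {b: True, k: True, f: True}
  {b: True, f: True, k: False}
  {k: True, f: True, b: False}


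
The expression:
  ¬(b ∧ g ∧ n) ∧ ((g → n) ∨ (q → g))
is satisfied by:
  {g: False, n: False, b: False}
  {b: True, g: False, n: False}
  {n: True, g: False, b: False}
  {b: True, n: True, g: False}
  {g: True, b: False, n: False}
  {b: True, g: True, n: False}
  {n: True, g: True, b: False}


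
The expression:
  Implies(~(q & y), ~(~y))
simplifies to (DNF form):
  y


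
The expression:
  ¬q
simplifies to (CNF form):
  ¬q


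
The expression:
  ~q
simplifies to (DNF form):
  ~q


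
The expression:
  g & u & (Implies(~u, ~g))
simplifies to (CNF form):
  g & u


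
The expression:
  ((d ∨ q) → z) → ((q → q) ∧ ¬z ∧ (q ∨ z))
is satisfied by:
  {d: True, q: True, z: False}
  {d: True, q: False, z: False}
  {q: True, d: False, z: False}


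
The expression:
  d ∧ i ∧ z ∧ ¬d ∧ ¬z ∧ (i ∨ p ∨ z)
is never true.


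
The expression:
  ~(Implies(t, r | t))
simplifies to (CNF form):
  False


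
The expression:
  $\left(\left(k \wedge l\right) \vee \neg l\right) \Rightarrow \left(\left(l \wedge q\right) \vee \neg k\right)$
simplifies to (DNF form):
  $\left(l \wedge q\right) \vee \neg k$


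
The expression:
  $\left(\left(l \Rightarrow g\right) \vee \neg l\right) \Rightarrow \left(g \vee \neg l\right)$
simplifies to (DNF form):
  $\text{True}$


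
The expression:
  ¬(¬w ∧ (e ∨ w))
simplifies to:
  w ∨ ¬e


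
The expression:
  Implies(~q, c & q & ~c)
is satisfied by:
  {q: True}


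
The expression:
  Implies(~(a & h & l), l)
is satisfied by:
  {l: True}


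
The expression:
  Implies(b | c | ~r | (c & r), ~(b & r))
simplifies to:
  ~b | ~r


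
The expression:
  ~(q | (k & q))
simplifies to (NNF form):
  ~q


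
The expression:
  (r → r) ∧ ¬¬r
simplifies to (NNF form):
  r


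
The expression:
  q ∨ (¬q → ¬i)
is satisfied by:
  {q: True, i: False}
  {i: False, q: False}
  {i: True, q: True}


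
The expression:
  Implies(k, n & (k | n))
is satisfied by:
  {n: True, k: False}
  {k: False, n: False}
  {k: True, n: True}


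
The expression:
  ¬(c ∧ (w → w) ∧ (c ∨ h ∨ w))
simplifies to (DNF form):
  ¬c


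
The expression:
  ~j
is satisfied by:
  {j: False}


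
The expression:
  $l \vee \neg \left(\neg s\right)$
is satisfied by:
  {l: True, s: True}
  {l: True, s: False}
  {s: True, l: False}


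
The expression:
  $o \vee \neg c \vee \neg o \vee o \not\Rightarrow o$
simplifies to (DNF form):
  $\text{True}$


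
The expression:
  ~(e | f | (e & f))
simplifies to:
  ~e & ~f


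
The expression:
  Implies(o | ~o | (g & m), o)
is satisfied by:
  {o: True}


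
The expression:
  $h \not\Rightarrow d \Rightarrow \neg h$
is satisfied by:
  {d: True, h: False}
  {h: False, d: False}
  {h: True, d: True}


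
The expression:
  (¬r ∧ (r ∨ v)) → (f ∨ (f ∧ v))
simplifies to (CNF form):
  f ∨ r ∨ ¬v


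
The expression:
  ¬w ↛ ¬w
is never true.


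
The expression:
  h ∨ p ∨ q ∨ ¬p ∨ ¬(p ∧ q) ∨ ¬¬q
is always true.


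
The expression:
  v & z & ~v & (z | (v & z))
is never true.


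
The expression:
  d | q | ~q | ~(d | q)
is always true.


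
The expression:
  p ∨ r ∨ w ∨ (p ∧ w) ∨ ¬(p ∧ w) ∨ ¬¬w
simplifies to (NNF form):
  True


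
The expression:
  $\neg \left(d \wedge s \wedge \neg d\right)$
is always true.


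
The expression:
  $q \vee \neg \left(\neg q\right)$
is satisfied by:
  {q: True}


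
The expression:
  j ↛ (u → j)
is never true.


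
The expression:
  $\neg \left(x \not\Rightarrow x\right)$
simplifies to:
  $\text{True}$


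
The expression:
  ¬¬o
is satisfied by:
  {o: True}


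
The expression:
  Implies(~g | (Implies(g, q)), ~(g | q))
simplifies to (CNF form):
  ~q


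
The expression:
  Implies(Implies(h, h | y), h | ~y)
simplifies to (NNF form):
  h | ~y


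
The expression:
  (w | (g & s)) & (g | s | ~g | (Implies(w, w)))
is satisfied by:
  {g: True, w: True, s: True}
  {g: True, w: True, s: False}
  {w: True, s: True, g: False}
  {w: True, s: False, g: False}
  {g: True, s: True, w: False}


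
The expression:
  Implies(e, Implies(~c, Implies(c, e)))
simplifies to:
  True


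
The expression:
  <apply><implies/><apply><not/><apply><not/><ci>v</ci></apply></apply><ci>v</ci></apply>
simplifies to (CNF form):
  <true/>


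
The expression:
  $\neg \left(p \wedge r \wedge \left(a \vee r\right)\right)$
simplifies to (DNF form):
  $\neg p \vee \neg r$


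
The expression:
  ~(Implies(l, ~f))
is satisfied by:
  {f: True, l: True}


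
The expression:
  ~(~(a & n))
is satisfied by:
  {a: True, n: True}


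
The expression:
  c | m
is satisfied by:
  {c: True, m: True}
  {c: True, m: False}
  {m: True, c: False}


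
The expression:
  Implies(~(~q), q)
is always true.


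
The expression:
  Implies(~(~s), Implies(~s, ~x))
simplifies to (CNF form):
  True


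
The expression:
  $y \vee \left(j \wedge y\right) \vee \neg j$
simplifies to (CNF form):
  $y \vee \neg j$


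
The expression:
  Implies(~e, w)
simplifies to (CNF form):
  e | w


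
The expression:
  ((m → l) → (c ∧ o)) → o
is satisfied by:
  {o: True, l: True, m: False}
  {o: True, m: False, l: False}
  {l: True, m: False, o: False}
  {l: False, m: False, o: False}
  {o: True, l: True, m: True}
  {o: True, m: True, l: False}
  {l: True, m: True, o: False}


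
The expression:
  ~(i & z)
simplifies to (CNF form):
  ~i | ~z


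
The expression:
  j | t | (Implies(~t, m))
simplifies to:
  j | m | t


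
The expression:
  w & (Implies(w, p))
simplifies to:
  p & w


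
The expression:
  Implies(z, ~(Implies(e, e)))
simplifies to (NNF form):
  ~z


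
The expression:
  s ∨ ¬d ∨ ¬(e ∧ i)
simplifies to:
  s ∨ ¬d ∨ ¬e ∨ ¬i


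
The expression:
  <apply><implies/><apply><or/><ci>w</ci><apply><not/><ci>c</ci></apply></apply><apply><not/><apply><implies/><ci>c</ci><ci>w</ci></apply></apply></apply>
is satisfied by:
  {c: True, w: False}


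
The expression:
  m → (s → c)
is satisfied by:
  {c: True, s: False, m: False}
  {s: False, m: False, c: False}
  {c: True, m: True, s: False}
  {m: True, s: False, c: False}
  {c: True, s: True, m: False}
  {s: True, c: False, m: False}
  {c: True, m: True, s: True}


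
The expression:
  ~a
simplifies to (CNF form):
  ~a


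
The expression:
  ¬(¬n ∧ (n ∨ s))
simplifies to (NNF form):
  n ∨ ¬s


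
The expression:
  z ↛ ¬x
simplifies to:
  x ∧ z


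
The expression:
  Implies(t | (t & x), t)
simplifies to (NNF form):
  True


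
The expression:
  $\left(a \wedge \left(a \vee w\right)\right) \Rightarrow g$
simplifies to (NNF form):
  $g \vee \neg a$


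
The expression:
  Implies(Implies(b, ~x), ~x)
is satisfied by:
  {b: True, x: False}
  {x: False, b: False}
  {x: True, b: True}


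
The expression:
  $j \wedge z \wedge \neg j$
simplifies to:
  $\text{False}$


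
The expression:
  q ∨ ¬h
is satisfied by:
  {q: True, h: False}
  {h: False, q: False}
  {h: True, q: True}


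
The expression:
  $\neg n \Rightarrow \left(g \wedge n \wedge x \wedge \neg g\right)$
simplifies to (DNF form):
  $n$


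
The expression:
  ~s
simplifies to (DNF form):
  ~s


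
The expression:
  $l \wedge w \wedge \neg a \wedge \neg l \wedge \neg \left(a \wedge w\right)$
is never true.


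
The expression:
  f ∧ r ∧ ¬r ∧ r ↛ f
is never true.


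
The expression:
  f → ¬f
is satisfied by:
  {f: False}


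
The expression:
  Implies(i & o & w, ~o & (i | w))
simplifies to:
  ~i | ~o | ~w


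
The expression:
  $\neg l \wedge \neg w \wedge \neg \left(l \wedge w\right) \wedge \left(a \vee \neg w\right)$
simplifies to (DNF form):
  $\neg l \wedge \neg w$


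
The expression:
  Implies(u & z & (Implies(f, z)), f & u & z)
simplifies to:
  f | ~u | ~z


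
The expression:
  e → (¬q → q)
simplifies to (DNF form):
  q ∨ ¬e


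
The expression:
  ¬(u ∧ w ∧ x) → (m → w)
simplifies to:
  w ∨ ¬m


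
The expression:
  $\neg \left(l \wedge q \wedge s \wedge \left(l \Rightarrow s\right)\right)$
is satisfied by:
  {l: False, q: False, s: False}
  {s: True, l: False, q: False}
  {q: True, l: False, s: False}
  {s: True, q: True, l: False}
  {l: True, s: False, q: False}
  {s: True, l: True, q: False}
  {q: True, l: True, s: False}


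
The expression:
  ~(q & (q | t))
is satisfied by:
  {q: False}


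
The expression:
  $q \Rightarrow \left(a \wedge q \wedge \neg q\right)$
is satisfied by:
  {q: False}


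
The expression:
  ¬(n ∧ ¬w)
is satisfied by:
  {w: True, n: False}
  {n: False, w: False}
  {n: True, w: True}


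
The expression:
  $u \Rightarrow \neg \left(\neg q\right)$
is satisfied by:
  {q: True, u: False}
  {u: False, q: False}
  {u: True, q: True}


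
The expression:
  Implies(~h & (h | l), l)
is always true.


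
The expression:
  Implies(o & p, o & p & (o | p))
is always true.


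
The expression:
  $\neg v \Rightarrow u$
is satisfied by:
  {v: True, u: True}
  {v: True, u: False}
  {u: True, v: False}


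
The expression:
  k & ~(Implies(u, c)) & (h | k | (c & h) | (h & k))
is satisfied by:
  {u: True, k: True, c: False}


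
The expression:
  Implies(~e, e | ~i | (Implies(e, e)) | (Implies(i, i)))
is always true.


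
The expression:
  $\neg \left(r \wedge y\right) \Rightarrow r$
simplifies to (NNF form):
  $r$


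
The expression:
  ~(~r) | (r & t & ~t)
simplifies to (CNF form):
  r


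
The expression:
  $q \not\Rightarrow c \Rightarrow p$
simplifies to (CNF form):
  $c \vee p \vee \neg q$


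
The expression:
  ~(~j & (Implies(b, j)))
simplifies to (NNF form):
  b | j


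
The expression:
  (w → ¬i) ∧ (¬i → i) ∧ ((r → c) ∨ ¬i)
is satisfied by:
  {c: True, i: True, w: False, r: False}
  {i: True, c: False, w: False, r: False}
  {r: True, c: True, i: True, w: False}


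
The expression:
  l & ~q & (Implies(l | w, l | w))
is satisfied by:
  {l: True, q: False}


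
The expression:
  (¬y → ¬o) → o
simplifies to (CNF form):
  o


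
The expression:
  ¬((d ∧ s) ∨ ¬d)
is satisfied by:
  {d: True, s: False}


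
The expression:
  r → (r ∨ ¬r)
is always true.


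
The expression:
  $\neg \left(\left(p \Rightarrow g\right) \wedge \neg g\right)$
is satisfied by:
  {g: True, p: True}
  {g: True, p: False}
  {p: True, g: False}


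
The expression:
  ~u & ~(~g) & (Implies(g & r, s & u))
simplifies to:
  g & ~r & ~u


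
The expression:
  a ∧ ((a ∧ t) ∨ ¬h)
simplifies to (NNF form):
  a ∧ (t ∨ ¬h)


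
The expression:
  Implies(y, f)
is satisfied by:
  {f: True, y: False}
  {y: False, f: False}
  {y: True, f: True}


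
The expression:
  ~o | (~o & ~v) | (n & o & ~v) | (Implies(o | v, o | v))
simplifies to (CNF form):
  True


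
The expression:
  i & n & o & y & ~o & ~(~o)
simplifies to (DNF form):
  False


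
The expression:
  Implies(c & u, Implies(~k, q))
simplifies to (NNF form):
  k | q | ~c | ~u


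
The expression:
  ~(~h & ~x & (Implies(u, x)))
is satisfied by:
  {x: True, u: True, h: True}
  {x: True, u: True, h: False}
  {x: True, h: True, u: False}
  {x: True, h: False, u: False}
  {u: True, h: True, x: False}
  {u: True, h: False, x: False}
  {h: True, u: False, x: False}


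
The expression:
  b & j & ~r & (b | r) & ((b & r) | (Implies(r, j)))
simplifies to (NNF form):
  b & j & ~r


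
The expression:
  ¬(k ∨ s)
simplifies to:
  ¬k ∧ ¬s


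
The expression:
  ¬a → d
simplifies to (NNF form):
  a ∨ d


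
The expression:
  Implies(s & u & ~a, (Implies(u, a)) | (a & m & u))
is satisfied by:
  {a: True, s: False, u: False}
  {s: False, u: False, a: False}
  {a: True, u: True, s: False}
  {u: True, s: False, a: False}
  {a: True, s: True, u: False}
  {s: True, a: False, u: False}
  {a: True, u: True, s: True}
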